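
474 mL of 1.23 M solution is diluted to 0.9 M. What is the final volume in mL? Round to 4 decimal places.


Dilution: M1*V1 = M2*V2, solve for V2.
V2 = M1*V1 / M2
V2 = 1.23 * 474 / 0.9
V2 = 583.02 / 0.9
V2 = 647.8 mL, rounded to 4 dp:

647.8000 mL


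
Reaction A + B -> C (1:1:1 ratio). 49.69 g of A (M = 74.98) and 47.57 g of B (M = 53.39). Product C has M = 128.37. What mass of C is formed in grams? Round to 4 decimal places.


Find moles of each reactant; the smaller value is the limiting reagent in a 1:1:1 reaction, so moles_C equals moles of the limiter.
n_A = mass_A / M_A = 49.69 / 74.98 = 0.66271 mol
n_B = mass_B / M_B = 47.57 / 53.39 = 0.890991 mol
Limiting reagent: A (smaller), n_limiting = 0.66271 mol
mass_C = n_limiting * M_C = 0.66271 * 128.37
mass_C = 85.0720827 g, rounded to 4 dp:

85.0721 g


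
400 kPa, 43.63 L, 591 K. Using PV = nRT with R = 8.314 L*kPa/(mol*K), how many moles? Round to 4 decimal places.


PV = nRT, solve for n = PV / (RT).
PV = 400 * 43.63 = 17452.0
RT = 8.314 * 591 = 4913.574
n = 17452.0 / 4913.574
n = 3.55179346 mol, rounded to 4 dp:

3.5518 mol


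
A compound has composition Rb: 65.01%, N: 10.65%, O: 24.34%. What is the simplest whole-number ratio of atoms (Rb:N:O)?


Assume 100 g of compound, divide each mass% by atomic mass to get moles, then normalize by the smallest to get a raw atom ratio.
Moles per 100 g: Rb: 65.01/85.468 = 0.7606, N: 10.65/14.007 = 0.7603, O: 24.34/15.999 = 1.5213
Raw ratio (divide by min = 0.7603): Rb: 1.0, N: 1.0, O: 2.001
Multiply by 1 to clear fractions: Rb: 1.0 ~= 1, N: 1.0 ~= 1, O: 2.001 ~= 2
Reduce by GCD to get the simplest whole-number ratio:

1:1:2


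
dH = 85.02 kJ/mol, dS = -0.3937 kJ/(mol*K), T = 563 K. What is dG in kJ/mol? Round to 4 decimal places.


Gibbs: dG = dH - T*dS (consistent units, dS already in kJ/(mol*K)).
T*dS = 563 * -0.3937 = -221.6531
dG = 85.02 - (-221.6531)
dG = 306.6731 kJ/mol, rounded to 4 dp:

306.6731 kJ/mol


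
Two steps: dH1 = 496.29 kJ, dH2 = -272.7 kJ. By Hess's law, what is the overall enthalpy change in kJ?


Hess's law: enthalpy is a state function, so add the step enthalpies.
dH_total = dH1 + dH2 = 496.29 + (-272.7)
dH_total = 223.59 kJ:

223.59 kJ


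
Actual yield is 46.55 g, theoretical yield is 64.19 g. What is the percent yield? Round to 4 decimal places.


% yield = 100 * actual / theoretical
% yield = 100 * 46.55 / 64.19
% yield = 72.51908397 %, rounded to 4 dp:

72.5191 %


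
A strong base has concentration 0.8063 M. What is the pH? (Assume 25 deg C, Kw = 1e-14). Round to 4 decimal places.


A strong base dissociates completely, so [OH-] equals the given concentration.
pOH = -log10([OH-]) = -log10(0.8063) = 0.093503
pH = 14 - pOH = 14 - 0.093503
pH = 13.906497, rounded to 4 dp:

13.9065


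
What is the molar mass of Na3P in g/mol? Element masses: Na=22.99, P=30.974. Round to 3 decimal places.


M = sum(count * atomic_mass) over atoms.
M = 3*22.99 + 1*30.974
M = 68.97 + 30.974
M = 99.944 g/mol, rounded to 3 dp:

99.944 g/mol


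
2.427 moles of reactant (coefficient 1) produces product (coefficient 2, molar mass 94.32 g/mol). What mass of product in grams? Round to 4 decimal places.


Use the coefficient ratio to convert reactant moles to product moles, then multiply by the product's molar mass.
moles_P = moles_R * (coeff_P / coeff_R) = 2.427 * (2/1) = 4.854
mass_P = moles_P * M_P = 4.854 * 94.32
mass_P = 457.82928 g, rounded to 4 dp:

457.8293 g


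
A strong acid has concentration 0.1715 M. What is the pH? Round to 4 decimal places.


A strong acid dissociates completely, so [H+] equals the given concentration.
pH = -log10([H+]) = -log10(0.1715)
pH = 0.76573588, rounded to 4 dp:

0.7657


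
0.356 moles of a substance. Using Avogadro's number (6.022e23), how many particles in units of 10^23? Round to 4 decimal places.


N = n * NA, then divide by 1e23 for the requested units.
N / 1e23 = n * 6.022
N / 1e23 = 0.356 * 6.022
N / 1e23 = 2.143832, rounded to 4 dp:

2.1438


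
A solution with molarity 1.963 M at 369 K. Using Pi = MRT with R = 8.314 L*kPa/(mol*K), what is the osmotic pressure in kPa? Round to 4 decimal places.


Osmotic pressure (van't Hoff): Pi = M*R*T.
RT = 8.314 * 369 = 3067.866
Pi = 1.963 * 3067.866
Pi = 6022.220958 kPa, rounded to 4 dp:

6022.2210 kPa


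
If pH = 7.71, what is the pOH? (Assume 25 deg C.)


At 25 deg C, pH + pOH = 14.
pOH = 14 - pH = 14 - 7.71
pOH = 6.29:

6.29


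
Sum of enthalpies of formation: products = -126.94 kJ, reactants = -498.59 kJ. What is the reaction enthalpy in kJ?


dH_rxn = sum(dH_f products) - sum(dH_f reactants)
dH_rxn = -126.94 - (-498.59)
dH_rxn = 371.65 kJ:

371.65 kJ


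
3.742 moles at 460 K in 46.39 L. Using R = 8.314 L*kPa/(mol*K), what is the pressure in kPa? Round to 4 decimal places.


PV = nRT, solve for P = nRT / V.
nRT = 3.742 * 8.314 * 460 = 14311.0545
P = 14311.0545 / 46.39
P = 308.49438457 kPa, rounded to 4 dp:

308.4944 kPa


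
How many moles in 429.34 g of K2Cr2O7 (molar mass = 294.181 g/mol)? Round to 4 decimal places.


n = mass / M
n = 429.34 / 294.181
n = 1.45944164 mol, rounded to 4 dp:

1.4594 mol


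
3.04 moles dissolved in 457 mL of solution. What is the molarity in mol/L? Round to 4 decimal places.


Convert volume to liters: V_L = V_mL / 1000.
V_L = 457 / 1000 = 0.457 L
M = n / V_L = 3.04 / 0.457
M = 6.65207877 mol/L, rounded to 4 dp:

6.6521 mol/L


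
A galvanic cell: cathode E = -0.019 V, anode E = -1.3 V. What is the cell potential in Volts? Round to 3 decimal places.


Standard cell potential: E_cell = E_cathode - E_anode.
E_cell = -0.019 - (-1.3)
E_cell = 1.281 V, rounded to 3 dp:

1.281 V


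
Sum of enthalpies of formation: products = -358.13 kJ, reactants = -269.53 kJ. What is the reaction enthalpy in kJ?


dH_rxn = sum(dH_f products) - sum(dH_f reactants)
dH_rxn = -358.13 - (-269.53)
dH_rxn = -88.6 kJ:

-88.60 kJ


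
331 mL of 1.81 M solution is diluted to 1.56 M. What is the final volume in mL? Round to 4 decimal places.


Dilution: M1*V1 = M2*V2, solve for V2.
V2 = M1*V1 / M2
V2 = 1.81 * 331 / 1.56
V2 = 599.11 / 1.56
V2 = 384.04487179 mL, rounded to 4 dp:

384.0449 mL


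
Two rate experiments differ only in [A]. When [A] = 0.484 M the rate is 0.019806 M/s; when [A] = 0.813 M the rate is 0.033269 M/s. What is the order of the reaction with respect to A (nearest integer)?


Rate is proportional to [A]^n, so rate2/rate1 = ([A]2/[A]1)^n. Take logs to solve for n.
rate2/rate1 = 0.033269 / 0.019806 = 1.6797
[A]2/[A]1 = 0.813 / 0.484 = 1.6798
n = ln(1.6797) / ln(1.6798) = 1.0
Nearest integer order:

1


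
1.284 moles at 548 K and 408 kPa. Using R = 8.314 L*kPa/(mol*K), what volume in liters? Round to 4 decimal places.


PV = nRT, solve for V = nRT / P.
nRT = 1.284 * 8.314 * 548 = 5849.9964
V = 5849.9964 / 408
V = 14.33822647 L, rounded to 4 dp:

14.3382 L


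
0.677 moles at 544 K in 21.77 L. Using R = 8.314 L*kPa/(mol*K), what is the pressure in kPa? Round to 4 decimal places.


PV = nRT, solve for P = nRT / V.
nRT = 0.677 * 8.314 * 544 = 3061.9464
P = 3061.9464 / 21.77
P = 140.64981167 kPa, rounded to 4 dp:

140.6498 kPa


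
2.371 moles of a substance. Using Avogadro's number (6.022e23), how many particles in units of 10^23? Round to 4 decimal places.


N = n * NA, then divide by 1e23 for the requested units.
N / 1e23 = n * 6.022
N / 1e23 = 2.371 * 6.022
N / 1e23 = 14.278162, rounded to 4 dp:

14.2782


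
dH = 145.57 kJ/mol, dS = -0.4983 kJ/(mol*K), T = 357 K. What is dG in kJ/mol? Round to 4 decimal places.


Gibbs: dG = dH - T*dS (consistent units, dS already in kJ/(mol*K)).
T*dS = 357 * -0.4983 = -177.8931
dG = 145.57 - (-177.8931)
dG = 323.4631 kJ/mol, rounded to 4 dp:

323.4631 kJ/mol


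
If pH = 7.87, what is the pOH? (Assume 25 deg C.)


At 25 deg C, pH + pOH = 14.
pOH = 14 - pH = 14 - 7.87
pOH = 6.13:

6.13


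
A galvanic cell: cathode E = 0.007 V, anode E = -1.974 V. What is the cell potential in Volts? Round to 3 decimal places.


Standard cell potential: E_cell = E_cathode - E_anode.
E_cell = 0.007 - (-1.974)
E_cell = 1.981 V, rounded to 3 dp:

1.981 V


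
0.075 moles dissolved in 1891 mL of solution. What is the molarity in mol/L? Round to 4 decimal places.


Convert volume to liters: V_L = V_mL / 1000.
V_L = 1891 / 1000 = 1.891 L
M = n / V_L = 0.075 / 1.891
M = 0.03966155 mol/L, rounded to 4 dp:

0.0397 mol/L


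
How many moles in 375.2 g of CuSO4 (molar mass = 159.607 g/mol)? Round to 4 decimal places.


n = mass / M
n = 375.2 / 159.607
n = 2.35077409 mol, rounded to 4 dp:

2.3508 mol


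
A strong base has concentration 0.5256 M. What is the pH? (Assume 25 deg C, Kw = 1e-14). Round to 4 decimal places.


A strong base dissociates completely, so [OH-] equals the given concentration.
pOH = -log10([OH-]) = -log10(0.5256) = 0.279345
pH = 14 - pOH = 14 - 0.279345
pH = 13.720655, rounded to 4 dp:

13.7207


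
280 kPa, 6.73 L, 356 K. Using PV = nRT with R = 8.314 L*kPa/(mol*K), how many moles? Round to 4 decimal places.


PV = nRT, solve for n = PV / (RT).
PV = 280 * 6.73 = 1884.4
RT = 8.314 * 356 = 2959.784
n = 1884.4 / 2959.784
n = 0.63666808 mol, rounded to 4 dp:

0.6367 mol


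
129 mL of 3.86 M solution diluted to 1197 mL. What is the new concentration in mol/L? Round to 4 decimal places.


Dilution: M1*V1 = M2*V2, solve for M2.
M2 = M1*V1 / V2
M2 = 3.86 * 129 / 1197
M2 = 497.94 / 1197
M2 = 0.41598997 mol/L, rounded to 4 dp:

0.4160 mol/L


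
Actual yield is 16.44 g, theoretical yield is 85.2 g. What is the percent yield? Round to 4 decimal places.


% yield = 100 * actual / theoretical
% yield = 100 * 16.44 / 85.2
% yield = 19.29577465 %, rounded to 4 dp:

19.2958 %


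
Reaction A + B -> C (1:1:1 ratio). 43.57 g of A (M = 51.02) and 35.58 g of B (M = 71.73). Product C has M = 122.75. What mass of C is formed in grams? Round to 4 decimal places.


Find moles of each reactant; the smaller value is the limiting reagent in a 1:1:1 reaction, so moles_C equals moles of the limiter.
n_A = mass_A / M_A = 43.57 / 51.02 = 0.853979 mol
n_B = mass_B / M_B = 35.58 / 71.73 = 0.496027 mol
Limiting reagent: B (smaller), n_limiting = 0.496027 mol
mass_C = n_limiting * M_C = 0.496027 * 122.75
mass_C = 60.88731425 g, rounded to 4 dp:

60.8873 g


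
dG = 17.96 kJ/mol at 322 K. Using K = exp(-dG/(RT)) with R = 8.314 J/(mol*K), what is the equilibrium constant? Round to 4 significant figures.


dG is in kJ/mol; multiply by 1000 to match R in J/(mol*K).
RT = 8.314 * 322 = 2677.108 J/mol
exponent = -dG*1000 / (RT) = -(17.96*1000) / 2677.108 = -6.70873196
K = exp(-6.70873196)
K = 0.0012202104, rounded to 4 significant figures:

0.001220


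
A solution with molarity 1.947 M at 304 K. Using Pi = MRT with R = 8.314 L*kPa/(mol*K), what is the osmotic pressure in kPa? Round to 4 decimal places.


Osmotic pressure (van't Hoff): Pi = M*R*T.
RT = 8.314 * 304 = 2527.456
Pi = 1.947 * 2527.456
Pi = 4920.956832 kPa, rounded to 4 dp:

4920.9568 kPa


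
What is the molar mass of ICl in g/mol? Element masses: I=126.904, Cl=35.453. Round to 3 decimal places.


M = sum(count * atomic_mass) over atoms.
M = 1*126.904 + 1*35.453
M = 126.904 + 35.453
M = 162.357 g/mol, rounded to 3 dp:

162.357 g/mol


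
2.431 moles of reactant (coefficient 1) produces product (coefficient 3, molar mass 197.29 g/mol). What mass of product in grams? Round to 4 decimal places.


Use the coefficient ratio to convert reactant moles to product moles, then multiply by the product's molar mass.
moles_P = moles_R * (coeff_P / coeff_R) = 2.431 * (3/1) = 7.293
mass_P = moles_P * M_P = 7.293 * 197.29
mass_P = 1438.83597 g, rounded to 4 dp:

1438.8360 g


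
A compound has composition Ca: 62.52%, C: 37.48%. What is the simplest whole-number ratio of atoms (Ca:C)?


Assume 100 g of compound, divide each mass% by atomic mass to get moles, then normalize by the smallest to get a raw atom ratio.
Moles per 100 g: Ca: 62.52/40.078 = 1.56, C: 37.48/12.011 = 3.1205
Raw ratio (divide by min = 1.56): Ca: 1.0, C: 2.0
Multiply by 1 to clear fractions: Ca: 1.0 ~= 1, C: 2.0 ~= 2
Reduce by GCD to get the simplest whole-number ratio:

1:2


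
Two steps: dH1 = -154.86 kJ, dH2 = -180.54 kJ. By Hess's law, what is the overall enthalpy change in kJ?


Hess's law: enthalpy is a state function, so add the step enthalpies.
dH_total = dH1 + dH2 = -154.86 + (-180.54)
dH_total = -335.4 kJ:

-335.40 kJ


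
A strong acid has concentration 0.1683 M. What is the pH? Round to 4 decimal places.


A strong acid dissociates completely, so [H+] equals the given concentration.
pH = -log10([H+]) = -log10(0.1683)
pH = 0.77391588, rounded to 4 dp:

0.7739


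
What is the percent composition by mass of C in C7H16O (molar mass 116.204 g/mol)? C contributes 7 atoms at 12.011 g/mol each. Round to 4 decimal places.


pct = 100 * (n_elem * M_elem) / M_total
mass_contribution = 7 * 12.011 = 84.077 g/mol
pct = 100 * 84.077 / 116.204
pct = 72.35293105 %, rounded to 4 dp:

72.3529 %


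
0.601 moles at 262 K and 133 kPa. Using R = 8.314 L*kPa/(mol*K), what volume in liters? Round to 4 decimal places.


PV = nRT, solve for V = nRT / P.
nRT = 0.601 * 8.314 * 262 = 1309.1391
V = 1309.1391 / 133
V = 9.84315113 L, rounded to 4 dp:

9.8432 L


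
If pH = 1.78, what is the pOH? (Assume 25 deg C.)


At 25 deg C, pH + pOH = 14.
pOH = 14 - pH = 14 - 1.78
pOH = 12.22:

12.22


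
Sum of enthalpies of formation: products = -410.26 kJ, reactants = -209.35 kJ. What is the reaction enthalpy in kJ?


dH_rxn = sum(dH_f products) - sum(dH_f reactants)
dH_rxn = -410.26 - (-209.35)
dH_rxn = -200.91 kJ:

-200.91 kJ


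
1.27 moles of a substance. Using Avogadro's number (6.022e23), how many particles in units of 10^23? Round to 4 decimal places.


N = n * NA, then divide by 1e23 for the requested units.
N / 1e23 = n * 6.022
N / 1e23 = 1.27 * 6.022
N / 1e23 = 7.64794, rounded to 4 dp:

7.6479


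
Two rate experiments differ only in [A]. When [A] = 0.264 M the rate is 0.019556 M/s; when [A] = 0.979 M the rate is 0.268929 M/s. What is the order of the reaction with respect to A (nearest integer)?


Rate is proportional to [A]^n, so rate2/rate1 = ([A]2/[A]1)^n. Take logs to solve for n.
rate2/rate1 = 0.268929 / 0.019556 = 13.7517
[A]2/[A]1 = 0.979 / 0.264 = 3.7083
n = ln(13.7517) / ln(3.7083) = 2.0
Nearest integer order:

2


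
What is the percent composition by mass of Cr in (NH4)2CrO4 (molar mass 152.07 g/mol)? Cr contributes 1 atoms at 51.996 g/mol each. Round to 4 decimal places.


pct = 100 * (n_elem * M_elem) / M_total
mass_contribution = 1 * 51.996 = 51.996 g/mol
pct = 100 * 51.996 / 152.07
pct = 34.19214835 %, rounded to 4 dp:

34.1921 %


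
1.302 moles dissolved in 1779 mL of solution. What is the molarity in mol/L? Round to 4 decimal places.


Convert volume to liters: V_L = V_mL / 1000.
V_L = 1779 / 1000 = 1.779 L
M = n / V_L = 1.302 / 1.779
M = 0.73187184 mol/L, rounded to 4 dp:

0.7319 mol/L


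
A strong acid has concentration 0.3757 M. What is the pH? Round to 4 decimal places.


A strong acid dissociates completely, so [H+] equals the given concentration.
pH = -log10([H+]) = -log10(0.3757)
pH = 0.4251588, rounded to 4 dp:

0.4252


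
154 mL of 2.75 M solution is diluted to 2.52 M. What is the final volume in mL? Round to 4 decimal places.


Dilution: M1*V1 = M2*V2, solve for V2.
V2 = M1*V1 / M2
V2 = 2.75 * 154 / 2.52
V2 = 423.5 / 2.52
V2 = 168.05555556 mL, rounded to 4 dp:

168.0556 mL


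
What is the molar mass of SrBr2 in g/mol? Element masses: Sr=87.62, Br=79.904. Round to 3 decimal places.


M = sum(count * atomic_mass) over atoms.
M = 1*87.62 + 2*79.904
M = 87.62 + 159.808
M = 247.428 g/mol, rounded to 3 dp:

247.428 g/mol


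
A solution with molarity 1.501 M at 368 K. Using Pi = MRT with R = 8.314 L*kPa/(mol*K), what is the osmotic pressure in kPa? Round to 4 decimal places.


Osmotic pressure (van't Hoff): Pi = M*R*T.
RT = 8.314 * 368 = 3059.552
Pi = 1.501 * 3059.552
Pi = 4592.387552 kPa, rounded to 4 dp:

4592.3876 kPa


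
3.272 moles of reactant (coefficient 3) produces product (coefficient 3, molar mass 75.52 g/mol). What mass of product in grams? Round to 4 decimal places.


Use the coefficient ratio to convert reactant moles to product moles, then multiply by the product's molar mass.
moles_P = moles_R * (coeff_P / coeff_R) = 3.272 * (3/3) = 3.272
mass_P = moles_P * M_P = 3.272 * 75.52
mass_P = 247.10144 g, rounded to 4 dp:

247.1014 g


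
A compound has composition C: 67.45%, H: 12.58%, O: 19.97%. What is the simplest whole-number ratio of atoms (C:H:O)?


Assume 100 g of compound, divide each mass% by atomic mass to get moles, then normalize by the smallest to get a raw atom ratio.
Moles per 100 g: C: 67.45/12.011 = 5.6157, H: 12.58/1.008 = 12.4802, O: 19.97/15.999 = 1.2482
Raw ratio (divide by min = 1.2482): C: 4.499, H: 9.999, O: 1.0
Multiply by 2 to clear fractions: C: 8.998 ~= 9, H: 19.997 ~= 20, O: 2.0 ~= 2
Reduce by GCD to get the simplest whole-number ratio:

9:20:2


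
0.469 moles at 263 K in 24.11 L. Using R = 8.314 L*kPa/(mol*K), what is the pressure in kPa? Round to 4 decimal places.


PV = nRT, solve for P = nRT / V.
nRT = 0.469 * 8.314 * 263 = 1025.507
P = 1025.507 / 24.11
P = 42.5345085 kPa, rounded to 4 dp:

42.5345 kPa


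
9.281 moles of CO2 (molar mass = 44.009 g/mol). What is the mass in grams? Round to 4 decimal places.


mass = n * M
mass = 9.281 * 44.009
mass = 408.447529 g, rounded to 4 dp:

408.4475 g


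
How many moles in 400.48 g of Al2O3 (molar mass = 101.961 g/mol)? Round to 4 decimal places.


n = mass / M
n = 400.48 / 101.961
n = 3.92777631 mol, rounded to 4 dp:

3.9278 mol


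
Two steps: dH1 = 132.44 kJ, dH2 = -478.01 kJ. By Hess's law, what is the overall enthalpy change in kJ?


Hess's law: enthalpy is a state function, so add the step enthalpies.
dH_total = dH1 + dH2 = 132.44 + (-478.01)
dH_total = -345.57 kJ:

-345.57 kJ


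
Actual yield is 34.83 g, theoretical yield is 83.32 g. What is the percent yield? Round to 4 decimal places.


% yield = 100 * actual / theoretical
% yield = 100 * 34.83 / 83.32
% yield = 41.80268843 %, rounded to 4 dp:

41.8027 %


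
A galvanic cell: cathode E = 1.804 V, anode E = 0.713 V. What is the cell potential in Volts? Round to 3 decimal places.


Standard cell potential: E_cell = E_cathode - E_anode.
E_cell = 1.804 - (0.713)
E_cell = 1.091 V, rounded to 3 dp:

1.091 V


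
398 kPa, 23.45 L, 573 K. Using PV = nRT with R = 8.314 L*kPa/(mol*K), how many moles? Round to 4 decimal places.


PV = nRT, solve for n = PV / (RT).
PV = 398 * 23.45 = 9333.1
RT = 8.314 * 573 = 4763.922
n = 9333.1 / 4763.922
n = 1.95912108 mol, rounded to 4 dp:

1.9591 mol


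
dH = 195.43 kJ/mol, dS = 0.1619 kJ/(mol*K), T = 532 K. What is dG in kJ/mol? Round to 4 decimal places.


Gibbs: dG = dH - T*dS (consistent units, dS already in kJ/(mol*K)).
T*dS = 532 * 0.1619 = 86.1308
dG = 195.43 - (86.1308)
dG = 109.2992 kJ/mol, rounded to 4 dp:

109.2992 kJ/mol


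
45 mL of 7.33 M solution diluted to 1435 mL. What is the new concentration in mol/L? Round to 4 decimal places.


Dilution: M1*V1 = M2*V2, solve for M2.
M2 = M1*V1 / V2
M2 = 7.33 * 45 / 1435
M2 = 329.85 / 1435
M2 = 0.22986063 mol/L, rounded to 4 dp:

0.2299 mol/L


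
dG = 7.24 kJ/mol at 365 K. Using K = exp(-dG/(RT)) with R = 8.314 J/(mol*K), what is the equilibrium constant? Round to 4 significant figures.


dG is in kJ/mol; multiply by 1000 to match R in J/(mol*K).
RT = 8.314 * 365 = 3034.61 J/mol
exponent = -dG*1000 / (RT) = -(7.24*1000) / 3034.61 = -2.38580905
K = exp(-2.38580905)
K = 0.092014505, rounded to 4 significant figures:

0.09201


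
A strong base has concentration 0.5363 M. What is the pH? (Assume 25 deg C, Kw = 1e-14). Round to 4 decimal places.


A strong base dissociates completely, so [OH-] equals the given concentration.
pOH = -log10([OH-]) = -log10(0.5363) = 0.270592
pH = 14 - pOH = 14 - 0.270592
pH = 13.729408, rounded to 4 dp:

13.7294


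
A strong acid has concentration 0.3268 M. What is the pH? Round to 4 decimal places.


A strong acid dissociates completely, so [H+] equals the given concentration.
pH = -log10([H+]) = -log10(0.3268)
pH = 0.48571795, rounded to 4 dp:

0.4857


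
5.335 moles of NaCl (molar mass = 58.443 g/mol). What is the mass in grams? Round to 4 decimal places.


mass = n * M
mass = 5.335 * 58.443
mass = 311.793405 g, rounded to 4 dp:

311.7934 g


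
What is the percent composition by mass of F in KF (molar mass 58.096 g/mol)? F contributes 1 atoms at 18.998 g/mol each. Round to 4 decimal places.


pct = 100 * (n_elem * M_elem) / M_total
mass_contribution = 1 * 18.998 = 18.998 g/mol
pct = 100 * 18.998 / 58.096
pct = 32.70104654 %, rounded to 4 dp:

32.7010 %


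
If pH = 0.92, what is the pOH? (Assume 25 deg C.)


At 25 deg C, pH + pOH = 14.
pOH = 14 - pH = 14 - 0.92
pOH = 13.08:

13.08


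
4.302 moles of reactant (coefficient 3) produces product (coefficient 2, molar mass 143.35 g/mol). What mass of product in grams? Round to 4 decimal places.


Use the coefficient ratio to convert reactant moles to product moles, then multiply by the product's molar mass.
moles_P = moles_R * (coeff_P / coeff_R) = 4.302 * (2/3) = 2.868
mass_P = moles_P * M_P = 2.868 * 143.35
mass_P = 411.1278 g, rounded to 4 dp:

411.1278 g


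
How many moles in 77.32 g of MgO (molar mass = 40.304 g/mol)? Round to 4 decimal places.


n = mass / M
n = 77.32 / 40.304
n = 1.91842001 mol, rounded to 4 dp:

1.9184 mol


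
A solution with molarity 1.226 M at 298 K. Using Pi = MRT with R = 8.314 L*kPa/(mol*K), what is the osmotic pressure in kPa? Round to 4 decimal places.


Osmotic pressure (van't Hoff): Pi = M*R*T.
RT = 8.314 * 298 = 2477.572
Pi = 1.226 * 2477.572
Pi = 3037.503272 kPa, rounded to 4 dp:

3037.5033 kPa


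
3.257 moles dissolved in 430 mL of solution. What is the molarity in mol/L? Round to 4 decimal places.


Convert volume to liters: V_L = V_mL / 1000.
V_L = 430 / 1000 = 0.43 L
M = n / V_L = 3.257 / 0.43
M = 7.5744186 mol/L, rounded to 4 dp:

7.5744 mol/L


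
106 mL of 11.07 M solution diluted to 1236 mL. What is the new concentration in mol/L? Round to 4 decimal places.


Dilution: M1*V1 = M2*V2, solve for M2.
M2 = M1*V1 / V2
M2 = 11.07 * 106 / 1236
M2 = 1173.42 / 1236
M2 = 0.94936893 mol/L, rounded to 4 dp:

0.9494 mol/L


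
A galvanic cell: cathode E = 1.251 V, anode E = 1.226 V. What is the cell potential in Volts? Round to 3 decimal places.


Standard cell potential: E_cell = E_cathode - E_anode.
E_cell = 1.251 - (1.226)
E_cell = 0.025 V, rounded to 3 dp:

0.025 V


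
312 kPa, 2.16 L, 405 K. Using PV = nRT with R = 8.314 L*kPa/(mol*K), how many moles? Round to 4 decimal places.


PV = nRT, solve for n = PV / (RT).
PV = 312 * 2.16 = 673.92
RT = 8.314 * 405 = 3367.17
n = 673.92 / 3367.17
n = 0.20014433 mol, rounded to 4 dp:

0.2001 mol


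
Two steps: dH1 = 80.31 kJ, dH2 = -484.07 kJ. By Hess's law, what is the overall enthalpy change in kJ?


Hess's law: enthalpy is a state function, so add the step enthalpies.
dH_total = dH1 + dH2 = 80.31 + (-484.07)
dH_total = -403.76 kJ:

-403.76 kJ


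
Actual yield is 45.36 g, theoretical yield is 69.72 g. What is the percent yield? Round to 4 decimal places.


% yield = 100 * actual / theoretical
% yield = 100 * 45.36 / 69.72
% yield = 65.06024096 %, rounded to 4 dp:

65.0602 %


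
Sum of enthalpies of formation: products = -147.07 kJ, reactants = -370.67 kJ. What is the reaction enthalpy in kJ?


dH_rxn = sum(dH_f products) - sum(dH_f reactants)
dH_rxn = -147.07 - (-370.67)
dH_rxn = 223.6 kJ:

223.60 kJ


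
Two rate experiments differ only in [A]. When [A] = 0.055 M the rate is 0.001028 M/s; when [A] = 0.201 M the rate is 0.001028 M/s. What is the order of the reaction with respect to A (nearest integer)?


Rate is proportional to [A]^n, so rate2/rate1 = ([A]2/[A]1)^n. Take logs to solve for n.
rate2/rate1 = 0.001028 / 0.001028 = 1.0
[A]2/[A]1 = 0.201 / 0.055 = 3.6545
n = ln(1.0) / ln(3.6545) = 0.0
Nearest integer order:

0


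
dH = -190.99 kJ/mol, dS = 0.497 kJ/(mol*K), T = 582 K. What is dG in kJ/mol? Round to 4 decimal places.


Gibbs: dG = dH - T*dS (consistent units, dS already in kJ/(mol*K)).
T*dS = 582 * 0.497 = 289.254
dG = -190.99 - (289.254)
dG = -480.244 kJ/mol, rounded to 4 dp:

-480.2440 kJ/mol


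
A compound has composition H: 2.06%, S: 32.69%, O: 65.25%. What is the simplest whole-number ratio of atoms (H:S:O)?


Assume 100 g of compound, divide each mass% by atomic mass to get moles, then normalize by the smallest to get a raw atom ratio.
Moles per 100 g: H: 2.06/1.008 = 2.0437, S: 32.69/32.065 = 1.0195, O: 65.25/15.999 = 4.0784
Raw ratio (divide by min = 1.0195): H: 2.005, S: 1.0, O: 4.0
Multiply by 1 to clear fractions: H: 2.005 ~= 2, S: 1.0 ~= 1, O: 4.0 ~= 4
Reduce by GCD to get the simplest whole-number ratio:

2:1:4


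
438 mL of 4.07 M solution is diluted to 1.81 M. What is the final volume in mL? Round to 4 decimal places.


Dilution: M1*V1 = M2*V2, solve for V2.
V2 = M1*V1 / M2
V2 = 4.07 * 438 / 1.81
V2 = 1782.66 / 1.81
V2 = 984.89502762 mL, rounded to 4 dp:

984.8950 mL


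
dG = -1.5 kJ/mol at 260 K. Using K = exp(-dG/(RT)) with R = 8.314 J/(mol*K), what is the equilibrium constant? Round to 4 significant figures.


dG is in kJ/mol; multiply by 1000 to match R in J/(mol*K).
RT = 8.314 * 260 = 2161.64 J/mol
exponent = -dG*1000 / (RT) = -(-1.5*1000) / 2161.64 = 0.69391758
K = exp(0.69391758)
K = 2.0015414, rounded to 4 significant figures:

2.002


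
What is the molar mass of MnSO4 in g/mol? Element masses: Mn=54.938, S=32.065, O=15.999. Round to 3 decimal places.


M = sum(count * atomic_mass) over atoms.
M = 1*54.938 + 1*32.065 + 4*15.999
M = 54.938 + 32.065 + 63.996
M = 150.999 g/mol, rounded to 3 dp:

150.999 g/mol


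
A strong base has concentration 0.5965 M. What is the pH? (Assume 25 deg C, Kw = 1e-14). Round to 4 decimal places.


A strong base dissociates completely, so [OH-] equals the given concentration.
pOH = -log10([OH-]) = -log10(0.5965) = 0.22439
pH = 14 - pOH = 14 - 0.22439
pH = 13.77561, rounded to 4 dp:

13.7756


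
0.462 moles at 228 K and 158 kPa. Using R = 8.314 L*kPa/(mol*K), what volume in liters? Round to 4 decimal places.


PV = nRT, solve for V = nRT / P.
nRT = 0.462 * 8.314 * 228 = 875.7635
V = 875.7635 / 158
V = 5.54280696 L, rounded to 4 dp:

5.5428 L


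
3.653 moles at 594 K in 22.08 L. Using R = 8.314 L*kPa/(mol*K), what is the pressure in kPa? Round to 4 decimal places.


PV = nRT, solve for P = nRT / V.
nRT = 3.653 * 8.314 * 594 = 18040.3989
P = 18040.3989 / 22.08
P = 817.04705163 kPa, rounded to 4 dp:

817.0471 kPa


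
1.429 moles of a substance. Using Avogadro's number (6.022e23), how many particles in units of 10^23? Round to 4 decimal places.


N = n * NA, then divide by 1e23 for the requested units.
N / 1e23 = n * 6.022
N / 1e23 = 1.429 * 6.022
N / 1e23 = 8.605438, rounded to 4 dp:

8.6054


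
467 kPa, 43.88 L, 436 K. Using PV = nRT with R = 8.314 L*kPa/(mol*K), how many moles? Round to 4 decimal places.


PV = nRT, solve for n = PV / (RT).
PV = 467 * 43.88 = 20491.96
RT = 8.314 * 436 = 3624.904
n = 20491.96 / 3624.904
n = 5.65310419 mol, rounded to 4 dp:

5.6531 mol


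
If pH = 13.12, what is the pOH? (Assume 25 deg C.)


At 25 deg C, pH + pOH = 14.
pOH = 14 - pH = 14 - 13.12
pOH = 0.88:

0.88


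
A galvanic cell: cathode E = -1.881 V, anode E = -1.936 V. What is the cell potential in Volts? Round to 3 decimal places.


Standard cell potential: E_cell = E_cathode - E_anode.
E_cell = -1.881 - (-1.936)
E_cell = 0.055 V, rounded to 3 dp:

0.055 V


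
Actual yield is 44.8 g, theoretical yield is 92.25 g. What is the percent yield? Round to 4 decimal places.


% yield = 100 * actual / theoretical
% yield = 100 * 44.8 / 92.25
% yield = 48.56368564 %, rounded to 4 dp:

48.5637 %


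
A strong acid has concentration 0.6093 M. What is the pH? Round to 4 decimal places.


A strong acid dissociates completely, so [H+] equals the given concentration.
pH = -log10([H+]) = -log10(0.6093)
pH = 0.21516882, rounded to 4 dp:

0.2152


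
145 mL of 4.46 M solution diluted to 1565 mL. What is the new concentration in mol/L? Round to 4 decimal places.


Dilution: M1*V1 = M2*V2, solve for M2.
M2 = M1*V1 / V2
M2 = 4.46 * 145 / 1565
M2 = 646.7 / 1565
M2 = 0.41322684 mol/L, rounded to 4 dp:

0.4132 mol/L


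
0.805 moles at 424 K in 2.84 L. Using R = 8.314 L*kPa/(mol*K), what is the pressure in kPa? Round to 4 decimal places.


PV = nRT, solve for P = nRT / V.
nRT = 0.805 * 8.314 * 424 = 2837.7345
P = 2837.7345 / 2.84
P = 999.20228873 kPa, rounded to 4 dp:

999.2023 kPa


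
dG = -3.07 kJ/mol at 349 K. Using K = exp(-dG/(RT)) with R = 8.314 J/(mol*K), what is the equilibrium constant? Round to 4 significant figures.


dG is in kJ/mol; multiply by 1000 to match R in J/(mol*K).
RT = 8.314 * 349 = 2901.586 J/mol
exponent = -dG*1000 / (RT) = -(-3.07*1000) / 2901.586 = 1.05804205
K = exp(1.05804205)
K = 2.8807251, rounded to 4 significant figures:

2.881


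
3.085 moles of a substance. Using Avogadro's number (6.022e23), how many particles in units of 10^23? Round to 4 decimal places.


N = n * NA, then divide by 1e23 for the requested units.
N / 1e23 = n * 6.022
N / 1e23 = 3.085 * 6.022
N / 1e23 = 18.57787, rounded to 4 dp:

18.5779


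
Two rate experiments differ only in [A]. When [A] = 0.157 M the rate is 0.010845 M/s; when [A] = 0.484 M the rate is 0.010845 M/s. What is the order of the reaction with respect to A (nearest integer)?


Rate is proportional to [A]^n, so rate2/rate1 = ([A]2/[A]1)^n. Take logs to solve for n.
rate2/rate1 = 0.010845 / 0.010845 = 1.0
[A]2/[A]1 = 0.484 / 0.157 = 3.0828
n = ln(1.0) / ln(3.0828) = 0.0
Nearest integer order:

0


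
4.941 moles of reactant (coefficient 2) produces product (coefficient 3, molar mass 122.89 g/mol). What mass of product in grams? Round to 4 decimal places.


Use the coefficient ratio to convert reactant moles to product moles, then multiply by the product's molar mass.
moles_P = moles_R * (coeff_P / coeff_R) = 4.941 * (3/2) = 7.4115
mass_P = moles_P * M_P = 7.4115 * 122.89
mass_P = 910.799235 g, rounded to 4 dp:

910.7992 g


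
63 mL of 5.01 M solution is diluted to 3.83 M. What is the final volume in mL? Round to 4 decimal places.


Dilution: M1*V1 = M2*V2, solve for V2.
V2 = M1*V1 / M2
V2 = 5.01 * 63 / 3.83
V2 = 315.63 / 3.83
V2 = 82.40992167 mL, rounded to 4 dp:

82.4099 mL


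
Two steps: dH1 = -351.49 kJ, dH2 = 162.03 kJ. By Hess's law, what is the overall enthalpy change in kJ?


Hess's law: enthalpy is a state function, so add the step enthalpies.
dH_total = dH1 + dH2 = -351.49 + (162.03)
dH_total = -189.46 kJ:

-189.46 kJ


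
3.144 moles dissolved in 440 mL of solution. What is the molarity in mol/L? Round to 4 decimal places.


Convert volume to liters: V_L = V_mL / 1000.
V_L = 440 / 1000 = 0.44 L
M = n / V_L = 3.144 / 0.44
M = 7.14545455 mol/L, rounded to 4 dp:

7.1455 mol/L


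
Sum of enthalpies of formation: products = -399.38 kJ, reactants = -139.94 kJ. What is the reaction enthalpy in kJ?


dH_rxn = sum(dH_f products) - sum(dH_f reactants)
dH_rxn = -399.38 - (-139.94)
dH_rxn = -259.44 kJ:

-259.44 kJ


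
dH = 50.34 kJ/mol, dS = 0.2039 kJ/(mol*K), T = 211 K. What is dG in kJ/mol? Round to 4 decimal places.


Gibbs: dG = dH - T*dS (consistent units, dS already in kJ/(mol*K)).
T*dS = 211 * 0.2039 = 43.0229
dG = 50.34 - (43.0229)
dG = 7.3171 kJ/mol, rounded to 4 dp:

7.3171 kJ/mol


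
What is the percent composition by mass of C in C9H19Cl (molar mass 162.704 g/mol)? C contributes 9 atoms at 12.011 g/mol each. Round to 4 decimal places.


pct = 100 * (n_elem * M_elem) / M_total
mass_contribution = 9 * 12.011 = 108.099 g/mol
pct = 100 * 108.099 / 162.704
pct = 66.43905497 %, rounded to 4 dp:

66.4391 %


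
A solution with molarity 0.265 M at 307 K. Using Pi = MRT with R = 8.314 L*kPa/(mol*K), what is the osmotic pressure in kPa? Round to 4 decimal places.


Osmotic pressure (van't Hoff): Pi = M*R*T.
RT = 8.314 * 307 = 2552.398
Pi = 0.265 * 2552.398
Pi = 676.38547 kPa, rounded to 4 dp:

676.3855 kPa


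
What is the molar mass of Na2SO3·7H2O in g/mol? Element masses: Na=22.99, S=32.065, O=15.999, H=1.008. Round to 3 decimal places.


M = sum(count * atomic_mass) over atoms.
M = 2*22.99 + 1*32.065 + 10*15.999 + 14*1.008
M = 45.98 + 32.065 + 159.99 + 14.112
M = 252.147 g/mol, rounded to 3 dp:

252.147 g/mol


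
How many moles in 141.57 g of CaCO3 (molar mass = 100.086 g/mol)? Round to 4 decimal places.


n = mass / M
n = 141.57 / 100.086
n = 1.41448354 mol, rounded to 4 dp:

1.4145 mol


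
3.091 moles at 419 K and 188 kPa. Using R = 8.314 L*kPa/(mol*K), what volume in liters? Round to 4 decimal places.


PV = nRT, solve for V = nRT / P.
nRT = 3.091 * 8.314 * 419 = 10767.7025
V = 10767.7025 / 188
V = 57.2750133 L, rounded to 4 dp:

57.2750 L


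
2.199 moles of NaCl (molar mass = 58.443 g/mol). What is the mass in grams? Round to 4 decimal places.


mass = n * M
mass = 2.199 * 58.443
mass = 128.516157 g, rounded to 4 dp:

128.5162 g


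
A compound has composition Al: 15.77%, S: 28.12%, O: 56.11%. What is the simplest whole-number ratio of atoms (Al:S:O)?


Assume 100 g of compound, divide each mass% by atomic mass to get moles, then normalize by the smallest to get a raw atom ratio.
Moles per 100 g: Al: 15.77/26.982 = 0.5845, S: 28.12/32.065 = 0.877, O: 56.11/15.999 = 3.5071
Raw ratio (divide by min = 0.5845): Al: 1.0, S: 1.5, O: 6.001
Multiply by 2 to clear fractions: Al: 2.0 ~= 2, S: 3.001 ~= 3, O: 12.001 ~= 12
Reduce by GCD to get the simplest whole-number ratio:

2:3:12


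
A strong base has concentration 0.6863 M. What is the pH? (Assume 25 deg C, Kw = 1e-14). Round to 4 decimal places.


A strong base dissociates completely, so [OH-] equals the given concentration.
pOH = -log10([OH-]) = -log10(0.6863) = 0.163486
pH = 14 - pOH = 14 - 0.163486
pH = 13.836514, rounded to 4 dp:

13.8365


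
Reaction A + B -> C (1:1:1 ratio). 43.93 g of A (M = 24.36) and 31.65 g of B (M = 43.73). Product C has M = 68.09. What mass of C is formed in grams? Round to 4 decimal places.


Find moles of each reactant; the smaller value is the limiting reagent in a 1:1:1 reaction, so moles_C equals moles of the limiter.
n_A = mass_A / M_A = 43.93 / 24.36 = 1.803366 mol
n_B = mass_B / M_B = 31.65 / 43.73 = 0.723759 mol
Limiting reagent: B (smaller), n_limiting = 0.723759 mol
mass_C = n_limiting * M_C = 0.723759 * 68.09
mass_C = 49.28075031 g, rounded to 4 dp:

49.2808 g


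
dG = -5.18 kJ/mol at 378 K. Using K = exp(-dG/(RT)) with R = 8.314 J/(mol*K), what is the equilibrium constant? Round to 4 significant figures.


dG is in kJ/mol; multiply by 1000 to match R in J/(mol*K).
RT = 8.314 * 378 = 3142.692 J/mol
exponent = -dG*1000 / (RT) = -(-5.18*1000) / 3142.692 = 1.64826843
K = exp(1.64826843)
K = 5.1979714, rounded to 4 significant figures:

5.198


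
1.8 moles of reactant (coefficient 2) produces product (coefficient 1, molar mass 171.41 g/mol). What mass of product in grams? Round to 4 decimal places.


Use the coefficient ratio to convert reactant moles to product moles, then multiply by the product's molar mass.
moles_P = moles_R * (coeff_P / coeff_R) = 1.8 * (1/2) = 0.9
mass_P = moles_P * M_P = 0.9 * 171.41
mass_P = 154.269 g, rounded to 4 dp:

154.2690 g


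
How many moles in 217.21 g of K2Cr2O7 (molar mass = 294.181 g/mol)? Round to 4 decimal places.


n = mass / M
n = 217.21 / 294.181
n = 0.73835496 mol, rounded to 4 dp:

0.7384 mol


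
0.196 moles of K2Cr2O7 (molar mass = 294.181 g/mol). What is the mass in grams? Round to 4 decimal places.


mass = n * M
mass = 0.196 * 294.181
mass = 57.659476 g, rounded to 4 dp:

57.6595 g


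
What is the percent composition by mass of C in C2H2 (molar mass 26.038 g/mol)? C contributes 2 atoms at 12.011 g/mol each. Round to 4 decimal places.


pct = 100 * (n_elem * M_elem) / M_total
mass_contribution = 2 * 12.011 = 24.022 g/mol
pct = 100 * 24.022 / 26.038
pct = 92.25746985 %, rounded to 4 dp:

92.2575 %


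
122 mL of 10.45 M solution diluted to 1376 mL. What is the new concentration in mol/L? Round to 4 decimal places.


Dilution: M1*V1 = M2*V2, solve for M2.
M2 = M1*V1 / V2
M2 = 10.45 * 122 / 1376
M2 = 1274.9 / 1376
M2 = 0.92652616 mol/L, rounded to 4 dp:

0.9265 mol/L


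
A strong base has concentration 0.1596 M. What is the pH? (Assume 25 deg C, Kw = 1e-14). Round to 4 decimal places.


A strong base dissociates completely, so [OH-] equals the given concentration.
pOH = -log10([OH-]) = -log10(0.1596) = 0.796967
pH = 14 - pOH = 14 - 0.796967
pH = 13.203033, rounded to 4 dp:

13.2030


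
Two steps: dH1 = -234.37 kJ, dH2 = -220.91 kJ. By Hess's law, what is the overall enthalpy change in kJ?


Hess's law: enthalpy is a state function, so add the step enthalpies.
dH_total = dH1 + dH2 = -234.37 + (-220.91)
dH_total = -455.28 kJ:

-455.28 kJ


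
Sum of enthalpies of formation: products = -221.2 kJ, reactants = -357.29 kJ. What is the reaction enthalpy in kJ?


dH_rxn = sum(dH_f products) - sum(dH_f reactants)
dH_rxn = -221.2 - (-357.29)
dH_rxn = 136.09 kJ:

136.09 kJ


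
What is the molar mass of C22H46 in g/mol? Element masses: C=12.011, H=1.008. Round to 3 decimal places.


M = sum(count * atomic_mass) over atoms.
M = 22*12.011 + 46*1.008
M = 264.242 + 46.368
M = 310.61 g/mol, rounded to 3 dp:

310.610 g/mol


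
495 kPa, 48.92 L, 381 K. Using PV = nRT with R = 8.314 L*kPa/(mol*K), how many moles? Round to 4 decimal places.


PV = nRT, solve for n = PV / (RT).
PV = 495 * 48.92 = 24215.4
RT = 8.314 * 381 = 3167.634
n = 24215.4 / 3167.634
n = 7.64463319 mol, rounded to 4 dp:

7.6446 mol


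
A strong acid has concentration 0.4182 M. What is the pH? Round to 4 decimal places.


A strong acid dissociates completely, so [H+] equals the given concentration.
pH = -log10([H+]) = -log10(0.4182)
pH = 0.37861597, rounded to 4 dp:

0.3786


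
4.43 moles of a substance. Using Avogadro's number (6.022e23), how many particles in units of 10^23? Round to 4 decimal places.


N = n * NA, then divide by 1e23 for the requested units.
N / 1e23 = n * 6.022
N / 1e23 = 4.43 * 6.022
N / 1e23 = 26.67746, rounded to 4 dp:

26.6775


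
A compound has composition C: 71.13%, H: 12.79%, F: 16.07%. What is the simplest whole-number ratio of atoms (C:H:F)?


Assume 100 g of compound, divide each mass% by atomic mass to get moles, then normalize by the smallest to get a raw atom ratio.
Moles per 100 g: C: 71.13/12.011 = 5.9221, H: 12.79/1.008 = 12.6885, F: 16.07/18.998 = 0.8459
Raw ratio (divide by min = 0.8459): C: 7.001, H: 15.0, F: 1.0
Multiply by 1 to clear fractions: C: 7.001 ~= 7, H: 15.0 ~= 15, F: 1.0 ~= 1
Reduce by GCD to get the simplest whole-number ratio:

7:15:1


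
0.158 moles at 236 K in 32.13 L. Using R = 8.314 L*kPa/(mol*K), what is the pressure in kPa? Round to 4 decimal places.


PV = nRT, solve for P = nRT / V.
nRT = 0.158 * 8.314 * 236 = 310.0124
P = 310.0124 / 32.13
P = 9.6486897 kPa, rounded to 4 dp:

9.6487 kPa


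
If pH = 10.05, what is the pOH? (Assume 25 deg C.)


At 25 deg C, pH + pOH = 14.
pOH = 14 - pH = 14 - 10.05
pOH = 3.95:

3.95


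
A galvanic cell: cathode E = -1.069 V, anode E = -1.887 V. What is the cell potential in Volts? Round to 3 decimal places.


Standard cell potential: E_cell = E_cathode - E_anode.
E_cell = -1.069 - (-1.887)
E_cell = 0.818 V, rounded to 3 dp:

0.818 V


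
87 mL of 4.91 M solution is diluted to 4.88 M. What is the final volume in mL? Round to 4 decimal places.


Dilution: M1*V1 = M2*V2, solve for V2.
V2 = M1*V1 / M2
V2 = 4.91 * 87 / 4.88
V2 = 427.17 / 4.88
V2 = 87.53483607 mL, rounded to 4 dp:

87.5348 mL
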